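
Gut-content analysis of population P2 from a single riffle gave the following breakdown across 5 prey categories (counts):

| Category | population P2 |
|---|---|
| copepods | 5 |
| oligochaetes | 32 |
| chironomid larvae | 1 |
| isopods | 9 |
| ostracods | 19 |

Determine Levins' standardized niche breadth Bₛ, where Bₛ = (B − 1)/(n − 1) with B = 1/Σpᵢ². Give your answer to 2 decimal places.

0.48

Proportions for population P2 (n=66): 5/66=0.0758, 32/66=0.4848, 1/66=0.0152, 9/66=0.1364, 19/66=0.2879
Σpᵢ² = 0.0758² + 0.4848² + 0.0152² + 0.1364² + 0.2879² = 0.005746 + 0.235031 + 0.000231 + 0.018605 + 0.082886 = 0.342499
B = 1 / 0.342499 = 2.9197
Bₛ = (B − 1)/(n − 1) = (2.9197 − 1)/(5 − 1) = 1.9197/4 = 0.4799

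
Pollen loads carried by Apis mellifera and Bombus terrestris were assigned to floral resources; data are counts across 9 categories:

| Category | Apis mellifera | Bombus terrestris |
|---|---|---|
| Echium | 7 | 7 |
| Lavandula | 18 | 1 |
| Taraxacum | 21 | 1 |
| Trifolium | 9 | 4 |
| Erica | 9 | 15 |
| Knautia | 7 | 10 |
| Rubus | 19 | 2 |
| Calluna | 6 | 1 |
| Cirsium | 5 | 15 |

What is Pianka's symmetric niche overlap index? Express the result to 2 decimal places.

0.47

Proportions for Apis mellifera (n=101): 7/101=0.0693, 18/101=0.1782, 21/101=0.2079, 9/101=0.0891, 9/101=0.0891, 7/101=0.0693, 19/101=0.1881, 6/101=0.0594, 5/101=0.0495
Proportions for Bombus terrestris (n=56): 7/56=0.1250, 1/56=0.0179, 1/56=0.0179, 4/56=0.0714, 15/56=0.2679, 10/56=0.1786, 2/56=0.0357, 1/56=0.0179, 15/56=0.2679
Σ p₁ᵢp₂ᵢ = 0.008663 + 0.003190 + 0.003721 + 0.006362 + 0.023870 + 0.012377 + 0.006715 + 0.001063 + 0.013261 = 0.079222
Σp_1ᵢ² = 0.0693² + 0.1782² + 0.2079² + 0.0891² + 0.0891² + 0.0693² + 0.1881² + 0.0594² + 0.0495² = 0.004802 + 0.031755 + 0.043222 + 0.007939 + 0.007939 + 0.004802 + 0.035382 + 0.003528 + 0.002450 = 0.141819
Σp_2ᵢ² = 0.1250² + 0.0179² + 0.0179² + 0.0714² + 0.2679² + 0.1786² + 0.0357² + 0.0179² + 0.2679² = 0.015625 + 0.000320 + 0.000320 + 0.005098 + 0.071770 + 0.031898 + 0.001274 + 0.000320 + 0.071770 = 0.198395
O = 0.079222 / √(0.141819 × 0.198395) = 0.079222 / 0.1677384 = 0.4723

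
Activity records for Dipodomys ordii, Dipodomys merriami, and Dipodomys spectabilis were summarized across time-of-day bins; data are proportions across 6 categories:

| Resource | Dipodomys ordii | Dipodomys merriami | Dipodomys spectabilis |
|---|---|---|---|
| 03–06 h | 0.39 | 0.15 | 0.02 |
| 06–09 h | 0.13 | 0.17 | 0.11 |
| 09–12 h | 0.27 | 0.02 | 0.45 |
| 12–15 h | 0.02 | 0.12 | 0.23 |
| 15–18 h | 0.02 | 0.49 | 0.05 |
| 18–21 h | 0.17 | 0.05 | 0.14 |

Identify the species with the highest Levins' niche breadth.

Dipodomys ordii

Σp_ordiᵢ² = 0.39² + 0.13² + 0.27² + 0.02² + 0.02² + 0.17² = 0.1521 + 0.0169 + 0.0729 + 0.0004 + 0.0004 + 0.0289 = 0.2716
B_ordi = 1 / 0.2716 = 3.6819
Σp_merrᵢ² = 0.15² + 0.17² + 0.02² + 0.12² + 0.49² + 0.05² = 0.0225 + 0.0289 + 0.0004 + 0.0144 + 0.2401 + 0.0025 = 0.3088
B_merr = 1 / 0.3088 = 3.2383
Σp_specᵢ² = 0.02² + 0.11² + 0.45² + 0.23² + 0.05² + 0.14² = 0.0004 + 0.0121 + 0.2025 + 0.0529 + 0.0025 + 0.0196 = 0.2900
B_spec = 1 / 0.2900 = 3.4483
Highest B → broadest niche (most generalist): Dipodomys ordii (B = 3.68).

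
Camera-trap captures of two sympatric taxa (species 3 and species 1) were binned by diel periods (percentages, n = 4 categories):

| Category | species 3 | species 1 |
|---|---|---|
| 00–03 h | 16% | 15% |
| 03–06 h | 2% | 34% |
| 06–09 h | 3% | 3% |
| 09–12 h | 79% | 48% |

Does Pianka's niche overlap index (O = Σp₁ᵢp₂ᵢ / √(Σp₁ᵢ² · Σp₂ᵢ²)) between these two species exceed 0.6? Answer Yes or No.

Yes

Convert percentages to proportions (divide by 100).
Σ p₁ᵢp₂ᵢ = 0.0240 + 0.0068 + 0.0009 + 0.3792 = 0.4109
Σp_1ᵢ² = 0.16² + 0.02² + 0.03² + 0.79² = 0.0256 + 0.0004 + 0.0009 + 0.6241 = 0.6510
Σp_2ᵢ² = 0.15² + 0.34² + 0.03² + 0.48² = 0.0225 + 0.1156 + 0.0009 + 0.2304 = 0.3694
O = 0.4109 / √(0.6510 × 0.3694) = 0.4109 / 0.49039 = 0.8379
O = 0.8379 > 0.6 → Yes.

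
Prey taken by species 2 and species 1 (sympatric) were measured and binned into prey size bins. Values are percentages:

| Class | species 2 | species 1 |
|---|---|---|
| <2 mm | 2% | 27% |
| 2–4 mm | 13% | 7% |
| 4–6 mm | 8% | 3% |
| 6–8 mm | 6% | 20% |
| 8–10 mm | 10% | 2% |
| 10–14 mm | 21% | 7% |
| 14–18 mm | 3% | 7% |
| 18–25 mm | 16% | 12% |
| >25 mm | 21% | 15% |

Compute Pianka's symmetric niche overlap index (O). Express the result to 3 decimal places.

Convert percentages to proportions (divide by 100).
Σ p₁ᵢp₂ᵢ = 0.0054 + 0.0091 + 0.0024 + 0.0120 + 0.0020 + 0.0147 + 0.0021 + 0.0192 + 0.0315 = 0.0984
Σp_1ᵢ² = 0.02² + 0.13² + 0.08² + 0.06² + 0.10² + 0.21² + 0.03² + 0.16² + 0.21² = 0.0004 + 0.0169 + 0.0064 + 0.0036 + 0.0100 + 0.0441 + 0.0009 + 0.0256 + 0.0441 = 0.1520
Σp_2ᵢ² = 0.27² + 0.07² + 0.03² + 0.20² + 0.02² + 0.07² + 0.07² + 0.12² + 0.15² = 0.0729 + 0.0049 + 0.0009 + 0.0400 + 0.0004 + 0.0049 + 0.0049 + 0.0144 + 0.0225 = 0.1658
O = 0.0984 / √(0.1520 × 0.1658) = 0.0984 / 0.158750 = 0.61984

0.620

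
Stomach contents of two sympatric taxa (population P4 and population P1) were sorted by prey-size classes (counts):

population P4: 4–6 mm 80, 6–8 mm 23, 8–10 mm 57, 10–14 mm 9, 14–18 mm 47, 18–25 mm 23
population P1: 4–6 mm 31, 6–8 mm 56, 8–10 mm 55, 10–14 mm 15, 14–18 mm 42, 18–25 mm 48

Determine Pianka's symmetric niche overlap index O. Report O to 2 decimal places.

0.83

Proportions for population P4 (n=239): 80/239=0.3347, 23/239=0.0962, 57/239=0.2385, 9/239=0.0377, 47/239=0.1967, 23/239=0.0962
Proportions for population P1 (n=247): 31/247=0.1255, 56/247=0.2267, 55/247=0.2227, 15/247=0.0607, 42/247=0.1700, 48/247=0.1943
Σ p₁ᵢp₂ᵢ = 0.042005 + 0.021809 + 0.053114 + 0.002288 + 0.033439 + 0.018692 = 0.171347
Σp_1ᵢ² = 0.3347² + 0.0962² + 0.2385² + 0.0377² + 0.1967² + 0.0962² = 0.112024 + 0.009254 + 0.056882 + 0.001421 + 0.038691 + 0.009254 = 0.227526
Σp_2ᵢ² = 0.1255² + 0.2267² + 0.2227² + 0.0607² + 0.1700² + 0.1943² = 0.015750 + 0.051393 + 0.049595 + 0.003684 + 0.028900 + 0.037752 = 0.187074
O = 0.171347 / √(0.227526 × 0.187074) = 0.171347 / 0.2063109 = 0.8305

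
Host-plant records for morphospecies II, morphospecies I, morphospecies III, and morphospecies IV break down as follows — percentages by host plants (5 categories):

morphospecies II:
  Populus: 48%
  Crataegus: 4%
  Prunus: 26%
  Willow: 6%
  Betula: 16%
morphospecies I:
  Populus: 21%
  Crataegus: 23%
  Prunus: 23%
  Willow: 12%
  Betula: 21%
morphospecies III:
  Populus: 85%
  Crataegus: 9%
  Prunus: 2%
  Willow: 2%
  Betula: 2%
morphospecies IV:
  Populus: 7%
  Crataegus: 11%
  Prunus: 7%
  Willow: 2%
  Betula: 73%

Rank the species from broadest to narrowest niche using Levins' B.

morphospecies I > morphospecies II > morphospecies IV > morphospecies III

Convert percentages to proportions (divide by 100).
Σp_IIᵢ² = 0.48² + 0.04² + 0.26² + 0.06² + 0.16² = 0.2304 + 0.0016 + 0.0676 + 0.0036 + 0.0256 = 0.3288
B_II = 1 / 0.3288 = 3.0414
Σp_Iᵢ² = 0.21² + 0.23² + 0.23² + 0.12² + 0.21² = 0.0441 + 0.0529 + 0.0529 + 0.0144 + 0.0441 = 0.2084
B_I = 1 / 0.2084 = 4.7985
Σp_IIIᵢ² = 0.85² + 0.09² + 0.02² + 0.02² + 0.02² = 0.7225 + 0.0081 + 0.0004 + 0.0004 + 0.0004 = 0.7318
B_III = 1 / 0.7318 = 1.3665
Σp_IVᵢ² = 0.07² + 0.11² + 0.07² + 0.02² + 0.73² = 0.0049 + 0.0121 + 0.0049 + 0.0004 + 0.5329 = 0.5552
B_IV = 1 / 0.5552 = 1.8012
Ranking by B (broadest → narrowest): morphospecies I (4.80) > morphospecies II (3.04) > morphospecies IV (1.80) > morphospecies III (1.37)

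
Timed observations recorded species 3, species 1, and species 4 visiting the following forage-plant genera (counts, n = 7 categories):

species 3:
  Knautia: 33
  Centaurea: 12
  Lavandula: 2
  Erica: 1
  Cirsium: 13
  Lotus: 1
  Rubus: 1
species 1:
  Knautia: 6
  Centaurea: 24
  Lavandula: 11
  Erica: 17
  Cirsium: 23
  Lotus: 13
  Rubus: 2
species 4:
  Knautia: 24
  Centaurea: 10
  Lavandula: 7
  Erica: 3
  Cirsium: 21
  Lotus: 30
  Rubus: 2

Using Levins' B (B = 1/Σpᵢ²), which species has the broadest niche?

Proportions for species 3 (n=63): 33/63=0.5238, 12/63=0.1905, 2/63=0.0317, 1/63=0.0159, 13/63=0.2063, 1/63=0.0159, 1/63=0.0159
Proportions for species 1 (n=96): 6/96=0.0625, 24/96=0.2500, 11/96=0.1146, 17/96=0.1771, 23/96=0.2396, 13/96=0.1354, 2/96=0.0208
Proportions for species 4 (n=97): 24/97=0.2474, 10/97=0.1031, 7/97=0.0722, 3/97=0.0309, 21/97=0.2165, 30/97=0.3093, 2/97=0.0206
Σp_3ᵢ² = 0.5238² + 0.1905² + 0.0317² + 0.0159² + 0.2063² + 0.0159² + 0.0159² = 0.274366 + 0.036290 + 0.001005 + 0.000253 + 0.042560 + 0.000253 + 0.000253 = 0.354980
B_3 = 1 / 0.354980 = 2.8171
Σp_1ᵢ² = 0.0625² + 0.2500² + 0.1146² + 0.1771² + 0.2396² + 0.1354² + 0.0208² = 0.003906 + 0.062500 + 0.013133 + 0.031364 + 0.057408 + 0.018333 + 0.000433 = 0.187077
B_1 = 1 / 0.187077 = 5.3454
Σp_4ᵢ² = 0.2474² + 0.1031² + 0.0722² + 0.0309² + 0.2165² + 0.3093² + 0.0206² = 0.061207 + 0.010630 + 0.005213 + 0.000955 + 0.046872 + 0.095666 + 0.000424 = 0.220967
B_4 = 1 / 0.220967 = 4.5256
Highest B → broadest niche (most generalist): species 1 (B = 5.35).

species 1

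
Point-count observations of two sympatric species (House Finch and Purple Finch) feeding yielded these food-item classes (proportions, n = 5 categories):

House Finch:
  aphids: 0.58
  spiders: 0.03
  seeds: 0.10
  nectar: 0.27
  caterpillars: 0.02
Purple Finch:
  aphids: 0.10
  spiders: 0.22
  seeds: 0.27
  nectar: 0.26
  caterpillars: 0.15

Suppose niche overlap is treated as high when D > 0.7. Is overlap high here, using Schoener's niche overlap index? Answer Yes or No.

No

Σ|p₁ᵢ − p₂ᵢ| = 0.48 + 0.19 + 0.17 + 0.01 + 0.13 = 0.98
D = 1 − ½ × 0.98 = 1 − 0.490 = 0.5100
D = 0.5100 < 0.7 → No.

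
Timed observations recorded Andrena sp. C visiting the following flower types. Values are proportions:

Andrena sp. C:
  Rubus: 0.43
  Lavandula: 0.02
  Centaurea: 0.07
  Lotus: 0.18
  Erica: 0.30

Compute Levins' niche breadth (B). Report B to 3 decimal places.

Σpᵢ² = 0.43² + 0.02² + 0.07² + 0.18² + 0.30² = 0.1849 + 0.0004 + 0.0049 + 0.0324 + 0.0900 = 0.3126
B = 1 / 0.3126 = 3.19898

3.199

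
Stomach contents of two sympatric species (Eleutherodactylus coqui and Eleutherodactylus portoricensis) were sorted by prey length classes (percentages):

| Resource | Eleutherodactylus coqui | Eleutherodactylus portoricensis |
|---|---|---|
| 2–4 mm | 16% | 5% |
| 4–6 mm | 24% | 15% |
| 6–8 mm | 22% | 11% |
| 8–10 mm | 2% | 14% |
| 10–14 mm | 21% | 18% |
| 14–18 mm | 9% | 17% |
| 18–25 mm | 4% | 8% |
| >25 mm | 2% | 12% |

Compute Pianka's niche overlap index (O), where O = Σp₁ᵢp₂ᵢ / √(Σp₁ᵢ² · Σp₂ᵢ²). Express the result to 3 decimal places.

0.807

Convert percentages to proportions (divide by 100).
Σ p₁ᵢp₂ᵢ = 0.0080 + 0.0360 + 0.0242 + 0.0028 + 0.0378 + 0.0153 + 0.0032 + 0.0024 = 0.1297
Σp_1ᵢ² = 0.16² + 0.24² + 0.22² + 0.02² + 0.21² + 0.09² + 0.04² + 0.02² = 0.0256 + 0.0576 + 0.0484 + 0.0004 + 0.0441 + 0.0081 + 0.0016 + 0.0004 = 0.1862
Σp_2ᵢ² = 0.05² + 0.15² + 0.11² + 0.14² + 0.18² + 0.17² + 0.08² + 0.12² = 0.0025 + 0.0225 + 0.0121 + 0.0196 + 0.0324 + 0.0289 + 0.0064 + 0.0144 = 0.1388
O = 0.1297 / √(0.1862 × 0.1388) = 0.1297 / 0.160762 = 0.80678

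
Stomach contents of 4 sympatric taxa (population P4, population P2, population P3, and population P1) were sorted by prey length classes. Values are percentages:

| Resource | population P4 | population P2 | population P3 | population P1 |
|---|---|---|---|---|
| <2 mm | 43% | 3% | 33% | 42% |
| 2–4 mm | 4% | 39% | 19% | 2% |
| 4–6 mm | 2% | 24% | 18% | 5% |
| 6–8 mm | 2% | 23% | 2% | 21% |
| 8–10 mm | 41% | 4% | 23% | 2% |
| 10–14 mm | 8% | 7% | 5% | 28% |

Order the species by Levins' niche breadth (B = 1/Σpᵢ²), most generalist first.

Convert percentages to proportions (divide by 100).
Σp_P4ᵢ² = 0.43² + 0.04² + 0.02² + 0.02² + 0.41² + 0.08² = 0.1849 + 0.0016 + 0.0004 + 0.0004 + 0.1681 + 0.0064 = 0.3618
B_P4 = 1 / 0.3618 = 2.7640
Σp_P2ᵢ² = 0.03² + 0.39² + 0.24² + 0.23² + 0.04² + 0.07² = 0.0009 + 0.1521 + 0.0576 + 0.0529 + 0.0016 + 0.0049 = 0.2700
B_P2 = 1 / 0.2700 = 3.7037
Σp_P3ᵢ² = 0.33² + 0.19² + 0.18² + 0.02² + 0.23² + 0.05² = 0.1089 + 0.0361 + 0.0324 + 0.0004 + 0.0529 + 0.0025 = 0.2332
B_P3 = 1 / 0.2332 = 4.2882
Σp_P1ᵢ² = 0.42² + 0.02² + 0.05² + 0.21² + 0.02² + 0.28² = 0.1764 + 0.0004 + 0.0025 + 0.0441 + 0.0004 + 0.0784 = 0.3022
B_P1 = 1 / 0.3022 = 3.3091
Ranking by B (broadest → narrowest): population P3 (4.29) > population P2 (3.70) > population P1 (3.31) > population P4 (2.76)

population P3 > population P2 > population P1 > population P4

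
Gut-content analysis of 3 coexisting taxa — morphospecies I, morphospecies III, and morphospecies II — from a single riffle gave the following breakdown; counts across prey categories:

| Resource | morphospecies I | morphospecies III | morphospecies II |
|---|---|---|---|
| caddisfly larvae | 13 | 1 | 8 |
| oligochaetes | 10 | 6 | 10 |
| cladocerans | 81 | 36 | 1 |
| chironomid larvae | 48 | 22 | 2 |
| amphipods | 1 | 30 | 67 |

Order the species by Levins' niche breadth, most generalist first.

Proportions for morphospecies I (n=153): 13/153=0.0850, 10/153=0.0654, 81/153=0.5294, 48/153=0.3137, 1/153=0.0065
Proportions for morphospecies III (n=95): 1/95=0.0105, 6/95=0.0632, 36/95=0.3789, 22/95=0.2316, 30/95=0.3158
Proportions for morphospecies II (n=88): 8/88=0.0909, 10/88=0.1136, 1/88=0.0114, 2/88=0.0227, 67/88=0.7614
Σp_Iᵢ² = 0.0850² + 0.0654² + 0.5294² + 0.3137² + 0.0065² = 0.007225 + 0.004277 + 0.280264 + 0.098408 + 0.000042 = 0.390216
B_I = 1 / 0.390216 = 2.5627
Σp_IIIᵢ² = 0.0105² + 0.0632² + 0.3789² + 0.2316² + 0.3158² = 0.000110 + 0.003994 + 0.143565 + 0.053639 + 0.099730 = 0.301038
B_III = 1 / 0.301038 = 3.3218
Σp_IIᵢ² = 0.0909² + 0.1136² + 0.0114² + 0.0227² + 0.7614² = 0.008263 + 0.012905 + 0.000130 + 0.000515 + 0.579730 = 0.601543
B_II = 1 / 0.601543 = 1.6624
Ranking by B (broadest → narrowest): morphospecies III (3.32) > morphospecies I (2.56) > morphospecies II (1.66)

morphospecies III > morphospecies I > morphospecies II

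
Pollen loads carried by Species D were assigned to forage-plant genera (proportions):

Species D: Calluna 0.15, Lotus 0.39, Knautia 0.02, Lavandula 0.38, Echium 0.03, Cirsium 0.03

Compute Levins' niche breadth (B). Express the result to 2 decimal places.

3.11

Σpᵢ² = 0.15² + 0.39² + 0.02² + 0.38² + 0.03² + 0.03² = 0.0225 + 0.1521 + 0.0004 + 0.1444 + 0.0009 + 0.0009 = 0.3212
B = 1 / 0.3212 = 3.1133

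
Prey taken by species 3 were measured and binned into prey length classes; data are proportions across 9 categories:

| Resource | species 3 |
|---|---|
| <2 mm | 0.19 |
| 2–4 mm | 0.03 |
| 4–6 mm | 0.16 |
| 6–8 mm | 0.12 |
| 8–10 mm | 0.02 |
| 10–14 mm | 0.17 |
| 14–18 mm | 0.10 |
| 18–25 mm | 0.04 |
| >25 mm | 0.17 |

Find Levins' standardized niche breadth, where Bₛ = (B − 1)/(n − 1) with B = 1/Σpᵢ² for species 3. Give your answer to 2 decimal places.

Σpᵢ² = 0.19² + 0.03² + 0.16² + 0.12² + 0.02² + 0.17² + 0.10² + 0.04² + 0.17² = 0.0361 + 0.0009 + 0.0256 + 0.0144 + 0.0004 + 0.0289 + 0.0100 + 0.0016 + 0.0289 = 0.1468
B = 1 / 0.1468 = 6.8120
Bₛ = (B − 1)/(n − 1) = (6.8120 − 1)/(9 − 1) = 5.8120/8 = 0.7265

0.73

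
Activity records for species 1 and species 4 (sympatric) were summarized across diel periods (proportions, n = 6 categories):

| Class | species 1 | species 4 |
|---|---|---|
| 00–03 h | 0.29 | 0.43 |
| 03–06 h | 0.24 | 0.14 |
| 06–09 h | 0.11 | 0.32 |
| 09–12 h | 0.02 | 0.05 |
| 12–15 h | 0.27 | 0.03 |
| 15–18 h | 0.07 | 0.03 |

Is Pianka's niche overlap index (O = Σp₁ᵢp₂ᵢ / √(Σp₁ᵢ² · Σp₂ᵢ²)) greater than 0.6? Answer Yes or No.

Yes

Σ p₁ᵢp₂ᵢ = 0.1247 + 0.0336 + 0.0352 + 0.0010 + 0.0081 + 0.0021 = 0.2047
Σp_1ᵢ² = 0.29² + 0.24² + 0.11² + 0.02² + 0.27² + 0.07² = 0.0841 + 0.0576 + 0.0121 + 0.0004 + 0.0729 + 0.0049 = 0.2320
Σp_2ᵢ² = 0.43² + 0.14² + 0.32² + 0.05² + 0.03² + 0.03² = 0.1849 + 0.0196 + 0.1024 + 0.0025 + 0.0009 + 0.0009 = 0.3112
O = 0.2047 / √(0.2320 × 0.3112) = 0.2047 / 0.26870 = 0.7618
O = 0.7618 > 0.6 → Yes.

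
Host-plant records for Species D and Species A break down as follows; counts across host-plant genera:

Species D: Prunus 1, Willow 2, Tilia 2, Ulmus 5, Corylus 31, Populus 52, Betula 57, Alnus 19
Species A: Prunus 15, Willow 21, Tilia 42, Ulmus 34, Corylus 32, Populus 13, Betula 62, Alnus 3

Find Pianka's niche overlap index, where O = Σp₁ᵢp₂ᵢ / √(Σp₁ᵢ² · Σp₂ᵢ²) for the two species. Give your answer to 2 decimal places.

0.70

Proportions for Species D (n=169): 1/169=0.0059, 2/169=0.0118, 2/169=0.0118, 5/169=0.0296, 31/169=0.1834, 52/169=0.3077, 57/169=0.3373, 19/169=0.1124
Proportions for Species A (n=222): 15/222=0.0676, 21/222=0.0946, 42/222=0.1892, 34/222=0.1532, 32/222=0.1441, 13/222=0.0586, 62/222=0.2793, 3/222=0.0135
Σ p₁ᵢp₂ᵢ = 0.000399 + 0.001116 + 0.002233 + 0.004535 + 0.026428 + 0.018031 + 0.094208 + 0.001517 = 0.148467
Σp_1ᵢ² = 0.0059² + 0.0118² + 0.0118² + 0.0296² + 0.1834² + 0.3077² + 0.3373² + 0.1124² = 0.000035 + 0.000139 + 0.000139 + 0.000876 + 0.033636 + 0.094679 + 0.113771 + 0.012634 = 0.255909
Σp_2ᵢ² = 0.0676² + 0.0946² + 0.1892² + 0.1532² + 0.1441² + 0.0586² + 0.2793² + 0.0135² = 0.004570 + 0.008949 + 0.035797 + 0.023470 + 0.020765 + 0.003434 + 0.078008 + 0.000182 = 0.175175
O = 0.148467 / √(0.255909 × 0.175175) = 0.148467 / 0.2117283 = 0.7012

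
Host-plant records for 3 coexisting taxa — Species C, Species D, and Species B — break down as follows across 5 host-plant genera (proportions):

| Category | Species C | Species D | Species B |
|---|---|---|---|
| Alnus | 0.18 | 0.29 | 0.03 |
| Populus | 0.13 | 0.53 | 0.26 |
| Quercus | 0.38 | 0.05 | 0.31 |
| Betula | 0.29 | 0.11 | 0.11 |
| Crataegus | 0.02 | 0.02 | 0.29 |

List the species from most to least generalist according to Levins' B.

Species B > Species C > Species D

Σp_Cᵢ² = 0.18² + 0.13² + 0.38² + 0.29² + 0.02² = 0.0324 + 0.0169 + 0.1444 + 0.0841 + 0.0004 = 0.2782
B_C = 1 / 0.2782 = 3.5945
Σp_Dᵢ² = 0.29² + 0.53² + 0.05² + 0.11² + 0.02² = 0.0841 + 0.2809 + 0.0025 + 0.0121 + 0.0004 = 0.3800
B_D = 1 / 0.3800 = 2.6316
Σp_Bᵢ² = 0.03² + 0.26² + 0.31² + 0.11² + 0.29² = 0.0009 + 0.0676 + 0.0961 + 0.0121 + 0.0841 = 0.2608
B_B = 1 / 0.2608 = 3.8344
Ranking by B (broadest → narrowest): Species B (3.83) > Species C (3.59) > Species D (2.63)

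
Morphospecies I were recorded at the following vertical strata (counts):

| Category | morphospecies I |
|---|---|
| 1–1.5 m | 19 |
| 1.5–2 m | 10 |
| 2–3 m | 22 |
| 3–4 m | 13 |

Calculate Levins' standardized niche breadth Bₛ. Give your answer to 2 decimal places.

Proportions for morphospecies I (n=64): 19/64=0.2969, 10/64=0.1563, 22/64=0.3438, 13/64=0.2031
Σpᵢ² = 0.2969² + 0.1563² + 0.3438² + 0.2031² = 0.088150 + 0.024430 + 0.118198 + 0.041250 = 0.272028
B = 1 / 0.272028 = 3.6761
Bₛ = (B − 1)/(n − 1) = (3.6761 − 1)/(4 − 1) = 2.6761/3 = 0.8920

0.89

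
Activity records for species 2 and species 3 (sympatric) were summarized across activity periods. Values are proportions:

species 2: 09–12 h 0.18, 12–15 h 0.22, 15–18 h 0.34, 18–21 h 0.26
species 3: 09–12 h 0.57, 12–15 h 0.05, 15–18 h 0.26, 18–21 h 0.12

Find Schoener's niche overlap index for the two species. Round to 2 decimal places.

Σ|p₁ᵢ − p₂ᵢ| = 0.39 + 0.17 + 0.08 + 0.14 = 0.78
D = 1 − ½ × 0.78 = 1 − 0.390 = 0.6100

0.61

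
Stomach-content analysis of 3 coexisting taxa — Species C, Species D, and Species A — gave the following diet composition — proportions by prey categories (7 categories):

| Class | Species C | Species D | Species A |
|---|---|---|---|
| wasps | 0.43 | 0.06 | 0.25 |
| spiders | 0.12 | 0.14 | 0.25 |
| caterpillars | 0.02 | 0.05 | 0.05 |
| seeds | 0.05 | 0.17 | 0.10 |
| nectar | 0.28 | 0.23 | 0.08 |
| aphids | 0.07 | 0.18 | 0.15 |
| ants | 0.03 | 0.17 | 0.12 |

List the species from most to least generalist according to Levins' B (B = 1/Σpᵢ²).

Σp_Cᵢ² = 0.43² + 0.12² + 0.02² + 0.05² + 0.28² + 0.07² + 0.03² = 0.1849 + 0.0144 + 0.0004 + 0.0025 + 0.0784 + 0.0049 + 0.0009 = 0.2864
B_C = 1 / 0.2864 = 3.4916
Σp_Dᵢ² = 0.06² + 0.14² + 0.05² + 0.17² + 0.23² + 0.18² + 0.17² = 0.0036 + 0.0196 + 0.0025 + 0.0289 + 0.0529 + 0.0324 + 0.0289 = 0.1688
B_D = 1 / 0.1688 = 5.9242
Σp_Aᵢ² = 0.25² + 0.25² + 0.05² + 0.10² + 0.08² + 0.15² + 0.12² = 0.0625 + 0.0625 + 0.0025 + 0.0100 + 0.0064 + 0.0225 + 0.0144 = 0.1808
B_A = 1 / 0.1808 = 5.5310
Ranking by B (broadest → narrowest): Species D (5.92) > Species A (5.53) > Species C (3.49)

Species D > Species A > Species C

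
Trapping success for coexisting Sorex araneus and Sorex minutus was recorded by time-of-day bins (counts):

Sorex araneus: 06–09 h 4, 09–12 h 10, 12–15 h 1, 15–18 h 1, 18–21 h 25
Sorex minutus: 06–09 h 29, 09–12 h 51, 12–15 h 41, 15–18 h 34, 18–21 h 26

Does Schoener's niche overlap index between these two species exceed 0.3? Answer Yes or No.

Yes

Proportions for Sorex araneus (n=41): 4/41=0.0976, 10/41=0.2439, 1/41=0.0244, 1/41=0.0244, 25/41=0.6098
Proportions for Sorex minutus (n=181): 29/181=0.1602, 51/181=0.2818, 41/181=0.2265, 34/181=0.1878, 26/181=0.1436
Σ|p₁ᵢ − p₂ᵢ| = 0.0626 + 0.0379 + 0.2021 + 0.1634 + 0.4662 = 0.9322
D = 1 − ½ × 0.9322 = 1 − 0.46610 = 0.53390
D = 0.53390 > 0.3 → Yes.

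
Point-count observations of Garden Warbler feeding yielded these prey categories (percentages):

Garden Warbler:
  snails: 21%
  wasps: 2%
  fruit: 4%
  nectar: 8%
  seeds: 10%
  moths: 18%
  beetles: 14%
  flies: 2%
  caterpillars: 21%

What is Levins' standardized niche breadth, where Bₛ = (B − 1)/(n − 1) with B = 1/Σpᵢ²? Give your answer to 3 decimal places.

Convert percentages to proportions (divide by 100).
Σpᵢ² = 0.21² + 0.02² + 0.04² + 0.08² + 0.10² + 0.18² + 0.14² + 0.02² + 0.21² = 0.0441 + 0.0004 + 0.0016 + 0.0064 + 0.0100 + 0.0324 + 0.0196 + 0.0004 + 0.0441 = 0.1590
B = 1 / 0.1590 = 6.28931
Bₛ = (B − 1)/(n − 1) = (6.28931 − 1)/(9 − 1) = 5.28931/8 = 0.66116

0.661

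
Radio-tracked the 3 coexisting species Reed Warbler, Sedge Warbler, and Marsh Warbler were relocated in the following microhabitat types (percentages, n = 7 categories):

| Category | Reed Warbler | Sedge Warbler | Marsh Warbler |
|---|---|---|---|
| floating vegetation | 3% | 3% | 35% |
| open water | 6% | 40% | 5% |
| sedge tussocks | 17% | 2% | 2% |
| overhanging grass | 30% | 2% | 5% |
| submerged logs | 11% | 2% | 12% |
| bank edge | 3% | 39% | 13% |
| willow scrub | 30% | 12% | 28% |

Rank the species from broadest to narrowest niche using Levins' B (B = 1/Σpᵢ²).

Convert percentages to proportions (divide by 100).
Σp_Reedᵢ² = 0.03² + 0.06² + 0.17² + 0.30² + 0.11² + 0.03² + 0.30² = 0.0009 + 0.0036 + 0.0289 + 0.0900 + 0.0121 + 0.0009 + 0.0900 = 0.2264
B_Reed = 1 / 0.2264 = 4.4170
Σp_Sedgᵢ² = 0.03² + 0.40² + 0.02² + 0.02² + 0.02² + 0.39² + 0.12² = 0.0009 + 0.1600 + 0.0004 + 0.0004 + 0.0004 + 0.1521 + 0.0144 = 0.3286
B_Sedg = 1 / 0.3286 = 3.0432
Σp_Marsᵢ² = 0.35² + 0.05² + 0.02² + 0.05² + 0.12² + 0.13² + 0.28² = 0.1225 + 0.0025 + 0.0004 + 0.0025 + 0.0144 + 0.0169 + 0.0784 = 0.2376
B_Mars = 1 / 0.2376 = 4.2088
Ranking by B (broadest → narrowest): Reed Warbler (4.42) > Marsh Warbler (4.21) > Sedge Warbler (3.04)

Reed Warbler > Marsh Warbler > Sedge Warbler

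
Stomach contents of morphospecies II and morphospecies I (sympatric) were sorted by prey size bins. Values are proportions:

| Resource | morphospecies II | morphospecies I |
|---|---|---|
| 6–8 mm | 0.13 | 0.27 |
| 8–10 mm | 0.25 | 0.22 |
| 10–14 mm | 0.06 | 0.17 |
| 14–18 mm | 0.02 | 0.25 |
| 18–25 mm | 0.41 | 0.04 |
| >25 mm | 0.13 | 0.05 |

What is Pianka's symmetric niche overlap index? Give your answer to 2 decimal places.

Σ p₁ᵢp₂ᵢ = 0.0351 + 0.0550 + 0.0102 + 0.0050 + 0.0164 + 0.0065 = 0.1282
Σp_1ᵢ² = 0.13² + 0.25² + 0.06² + 0.02² + 0.41² + 0.13² = 0.0169 + 0.0625 + 0.0036 + 0.0004 + 0.1681 + 0.0169 = 0.2684
Σp_2ᵢ² = 0.27² + 0.22² + 0.17² + 0.25² + 0.04² + 0.05² = 0.0729 + 0.0484 + 0.0289 + 0.0625 + 0.0016 + 0.0025 = 0.2168
O = 0.1282 / √(0.2684 × 0.2168) = 0.1282 / 0.24122 = 0.5315

0.53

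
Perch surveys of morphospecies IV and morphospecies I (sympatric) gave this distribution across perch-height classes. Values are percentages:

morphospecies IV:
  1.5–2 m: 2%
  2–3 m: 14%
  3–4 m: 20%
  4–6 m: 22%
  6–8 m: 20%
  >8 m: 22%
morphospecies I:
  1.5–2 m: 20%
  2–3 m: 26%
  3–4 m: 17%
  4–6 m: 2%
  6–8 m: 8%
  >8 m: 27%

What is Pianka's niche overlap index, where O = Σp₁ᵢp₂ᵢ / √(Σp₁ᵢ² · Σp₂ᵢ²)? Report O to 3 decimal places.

Convert percentages to proportions (divide by 100).
Σ p₁ᵢp₂ᵢ = 0.0040 + 0.0364 + 0.0340 + 0.0044 + 0.0160 + 0.0594 = 0.1542
Σp_1ᵢ² = 0.02² + 0.14² + 0.20² + 0.22² + 0.20² + 0.22² = 0.0004 + 0.0196 + 0.0400 + 0.0484 + 0.0400 + 0.0484 = 0.1968
Σp_2ᵢ² = 0.20² + 0.26² + 0.17² + 0.02² + 0.08² + 0.27² = 0.0400 + 0.0676 + 0.0289 + 0.0004 + 0.0064 + 0.0729 = 0.2162
O = 0.1542 / √(0.1968 × 0.2162) = 0.1542 / 0.206272 = 0.74756

0.748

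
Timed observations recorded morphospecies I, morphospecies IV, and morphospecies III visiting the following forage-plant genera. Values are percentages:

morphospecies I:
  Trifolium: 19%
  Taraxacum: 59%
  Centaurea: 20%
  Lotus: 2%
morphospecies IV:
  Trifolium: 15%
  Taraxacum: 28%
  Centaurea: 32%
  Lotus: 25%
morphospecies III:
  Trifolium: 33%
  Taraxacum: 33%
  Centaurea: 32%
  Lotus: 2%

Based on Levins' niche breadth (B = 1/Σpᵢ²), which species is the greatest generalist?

morphospecies IV

Convert percentages to proportions (divide by 100).
Σp_Iᵢ² = 0.19² + 0.59² + 0.20² + 0.02² = 0.0361 + 0.3481 + 0.0400 + 0.0004 = 0.4246
B_I = 1 / 0.4246 = 2.3552
Σp_IVᵢ² = 0.15² + 0.28² + 0.32² + 0.25² = 0.0225 + 0.0784 + 0.1024 + 0.0625 = 0.2658
B_IV = 1 / 0.2658 = 3.7622
Σp_IIIᵢ² = 0.33² + 0.33² + 0.32² + 0.02² = 0.1089 + 0.1089 + 0.1024 + 0.0004 = 0.3206
B_III = 1 / 0.3206 = 3.1192
Highest B → broadest niche (most generalist): morphospecies IV (B = 3.76).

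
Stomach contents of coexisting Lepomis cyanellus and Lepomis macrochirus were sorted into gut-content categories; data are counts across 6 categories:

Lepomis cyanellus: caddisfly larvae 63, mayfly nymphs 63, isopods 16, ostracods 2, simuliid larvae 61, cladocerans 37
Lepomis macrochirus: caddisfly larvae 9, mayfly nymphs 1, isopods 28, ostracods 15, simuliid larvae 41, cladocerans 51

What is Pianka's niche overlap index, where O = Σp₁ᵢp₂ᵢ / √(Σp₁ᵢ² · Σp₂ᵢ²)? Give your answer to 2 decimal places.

0.65

Proportions for Lepomis cyanellus (n=242): 63/242=0.2603, 63/242=0.2603, 16/242=0.0661, 2/242=0.0083, 61/242=0.2521, 37/242=0.1529
Proportions for Lepomis macrochirus (n=145): 9/145=0.0621, 1/145=0.0069, 28/145=0.1931, 15/145=0.1034, 41/145=0.2828, 51/145=0.3517
Σ p₁ᵢp₂ᵢ = 0.016165 + 0.001796 + 0.012764 + 0.000858 + 0.071294 + 0.053775 = 0.156652
Σp_1ᵢ² = 0.2603² + 0.2603² + 0.0661² + 0.0083² + 0.2521² + 0.1529² = 0.067756 + 0.067756 + 0.004369 + 0.000069 + 0.063554 + 0.023378 = 0.226882
Σp_2ᵢ² = 0.0621² + 0.0069² + 0.1931² + 0.1034² + 0.2828² + 0.3517² = 0.003856 + 0.000048 + 0.037288 + 0.010692 + 0.079976 + 0.123693 = 0.255553
O = 0.156652 / √(0.226882 × 0.255553) = 0.156652 / 0.2407911 = 0.6506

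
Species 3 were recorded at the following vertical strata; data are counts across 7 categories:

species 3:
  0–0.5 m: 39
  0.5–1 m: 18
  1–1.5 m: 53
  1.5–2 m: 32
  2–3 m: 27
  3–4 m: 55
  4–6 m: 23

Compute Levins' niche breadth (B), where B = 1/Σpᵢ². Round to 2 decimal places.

Proportions for species 3 (n=247): 39/247=0.1579, 18/247=0.0729, 53/247=0.2146, 32/247=0.1296, 27/247=0.1093, 55/247=0.2227, 23/247=0.0931
Σpᵢ² = 0.1579² + 0.0729² + 0.2146² + 0.1296² + 0.1093² + 0.2227² + 0.0931² = 0.024932 + 0.005314 + 0.046053 + 0.016796 + 0.011946 + 0.049595 + 0.008668 = 0.163304
B = 1 / 0.163304 = 6.1235

6.12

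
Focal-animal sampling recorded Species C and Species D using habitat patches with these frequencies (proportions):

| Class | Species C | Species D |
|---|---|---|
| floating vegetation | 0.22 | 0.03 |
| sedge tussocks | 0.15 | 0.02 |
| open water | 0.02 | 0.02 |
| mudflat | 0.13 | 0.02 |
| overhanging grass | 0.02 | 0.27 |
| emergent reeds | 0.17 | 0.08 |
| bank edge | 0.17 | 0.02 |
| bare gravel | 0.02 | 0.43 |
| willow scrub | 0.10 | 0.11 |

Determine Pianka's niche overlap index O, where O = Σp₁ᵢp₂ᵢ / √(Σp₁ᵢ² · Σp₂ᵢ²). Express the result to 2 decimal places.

Σ p₁ᵢp₂ᵢ = 0.0066 + 0.0030 + 0.0004 + 0.0026 + 0.0054 + 0.0136 + 0.0034 + 0.0086 + 0.0110 = 0.0546
Σp_1ᵢ² = 0.22² + 0.15² + 0.02² + 0.13² + 0.02² + 0.17² + 0.17² + 0.02² + 0.10² = 0.0484 + 0.0225 + 0.0004 + 0.0169 + 0.0004 + 0.0289 + 0.0289 + 0.0004 + 0.0100 = 0.1568
Σp_2ᵢ² = 0.03² + 0.02² + 0.02² + 0.02² + 0.27² + 0.08² + 0.02² + 0.43² + 0.11² = 0.0009 + 0.0004 + 0.0004 + 0.0004 + 0.0729 + 0.0064 + 0.0004 + 0.1849 + 0.0121 = 0.2788
O = 0.0546 / √(0.1568 × 0.2788) = 0.0546 / 0.20908 = 0.2611

0.26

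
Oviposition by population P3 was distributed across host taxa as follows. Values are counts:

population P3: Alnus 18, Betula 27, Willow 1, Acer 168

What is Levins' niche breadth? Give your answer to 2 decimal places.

Proportions for population P3 (n=214): 18/214=0.0841, 27/214=0.1262, 1/214=0.0047, 168/214=0.7850
Σpᵢ² = 0.0841² + 0.1262² + 0.0047² + 0.7850² = 0.007073 + 0.015926 + 0.000022 + 0.616225 = 0.639246
B = 1 / 0.639246 = 1.5643

1.56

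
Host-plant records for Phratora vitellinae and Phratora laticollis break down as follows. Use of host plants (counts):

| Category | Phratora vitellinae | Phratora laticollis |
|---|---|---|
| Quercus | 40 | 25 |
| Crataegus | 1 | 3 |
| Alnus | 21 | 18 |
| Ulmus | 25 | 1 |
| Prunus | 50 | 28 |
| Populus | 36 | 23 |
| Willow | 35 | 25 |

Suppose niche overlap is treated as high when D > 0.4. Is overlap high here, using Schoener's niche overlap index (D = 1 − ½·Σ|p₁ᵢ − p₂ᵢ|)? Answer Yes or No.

Proportions for Phratora vitellinae (n=208): 40/208=0.1923, 1/208=0.0048, 21/208=0.1010, 25/208=0.1202, 50/208=0.2404, 36/208=0.1731, 35/208=0.1683
Proportions for Phratora laticollis (n=123): 25/123=0.2033, 3/123=0.0244, 18/123=0.1463, 1/123=0.0081, 28/123=0.2276, 23/123=0.1870, 25/123=0.2033
Σ|p₁ᵢ − p₂ᵢ| = 0.0110 + 0.0196 + 0.0453 + 0.1121 + 0.0128 + 0.0139 + 0.0350 = 0.2497
D = 1 − ½ × 0.2497 = 1 − 0.12485 = 0.87515
D = 0.87515 > 0.4 → Yes.

Yes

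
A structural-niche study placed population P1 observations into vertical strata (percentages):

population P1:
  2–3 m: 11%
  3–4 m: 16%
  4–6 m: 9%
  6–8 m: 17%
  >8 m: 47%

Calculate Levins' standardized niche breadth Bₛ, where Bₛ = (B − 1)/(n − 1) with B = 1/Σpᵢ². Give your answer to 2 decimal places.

0.60

Convert percentages to proportions (divide by 100).
Σpᵢ² = 0.11² + 0.16² + 0.09² + 0.17² + 0.47² = 0.0121 + 0.0256 + 0.0081 + 0.0289 + 0.2209 = 0.2956
B = 1 / 0.2956 = 3.3829
Bₛ = (B − 1)/(n − 1) = (3.3829 − 1)/(5 − 1) = 2.3829/4 = 0.5957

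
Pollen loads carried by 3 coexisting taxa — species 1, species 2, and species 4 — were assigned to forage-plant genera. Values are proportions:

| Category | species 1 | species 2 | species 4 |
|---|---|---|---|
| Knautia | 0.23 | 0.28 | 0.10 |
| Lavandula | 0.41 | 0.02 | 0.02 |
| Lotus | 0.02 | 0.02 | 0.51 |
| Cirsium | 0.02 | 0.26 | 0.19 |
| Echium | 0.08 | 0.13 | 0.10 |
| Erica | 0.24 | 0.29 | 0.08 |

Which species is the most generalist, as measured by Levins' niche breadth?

species 2

Σp_1ᵢ² = 0.23² + 0.41² + 0.02² + 0.02² + 0.08² + 0.24² = 0.0529 + 0.1681 + 0.0004 + 0.0004 + 0.0064 + 0.0576 = 0.2858
B_1 = 1 / 0.2858 = 3.4990
Σp_2ᵢ² = 0.28² + 0.02² + 0.02² + 0.26² + 0.13² + 0.29² = 0.0784 + 0.0004 + 0.0004 + 0.0676 + 0.0169 + 0.0841 = 0.2478
B_2 = 1 / 0.2478 = 4.0355
Σp_4ᵢ² = 0.10² + 0.02² + 0.51² + 0.19² + 0.10² + 0.08² = 0.0100 + 0.0004 + 0.2601 + 0.0361 + 0.0100 + 0.0064 = 0.3230
B_4 = 1 / 0.3230 = 3.0960
Highest B → broadest niche (most generalist): species 2 (B = 4.04).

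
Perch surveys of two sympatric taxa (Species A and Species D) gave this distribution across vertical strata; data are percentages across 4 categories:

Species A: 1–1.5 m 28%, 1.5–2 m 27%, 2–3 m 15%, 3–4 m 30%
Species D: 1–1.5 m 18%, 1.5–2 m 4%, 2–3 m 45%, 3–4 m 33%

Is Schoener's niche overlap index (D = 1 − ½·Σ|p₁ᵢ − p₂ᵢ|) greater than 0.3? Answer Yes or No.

Convert percentages to proportions (divide by 100).
Σ|p₁ᵢ − p₂ᵢ| = 0.10 + 0.23 + 0.30 + 0.03 = 0.66
D = 1 − ½ × 0.66 = 1 − 0.330 = 0.6700
D = 0.6700 > 0.3 → Yes.

Yes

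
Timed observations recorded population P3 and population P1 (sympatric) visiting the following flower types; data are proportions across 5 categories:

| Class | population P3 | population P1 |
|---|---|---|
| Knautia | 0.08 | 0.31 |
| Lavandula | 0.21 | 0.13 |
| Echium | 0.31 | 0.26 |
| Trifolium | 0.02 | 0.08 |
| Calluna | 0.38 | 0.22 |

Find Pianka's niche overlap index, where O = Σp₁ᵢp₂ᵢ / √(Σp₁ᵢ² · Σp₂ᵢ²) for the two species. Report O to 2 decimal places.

0.83

Σ p₁ᵢp₂ᵢ = 0.0248 + 0.0273 + 0.0806 + 0.0016 + 0.0836 = 0.2179
Σp_1ᵢ² = 0.08² + 0.21² + 0.31² + 0.02² + 0.38² = 0.0064 + 0.0441 + 0.0961 + 0.0004 + 0.1444 = 0.2914
Σp_2ᵢ² = 0.31² + 0.13² + 0.26² + 0.08² + 0.22² = 0.0961 + 0.0169 + 0.0676 + 0.0064 + 0.0484 = 0.2354
O = 0.2179 / √(0.2914 × 0.2354) = 0.2179 / 0.26191 = 0.8320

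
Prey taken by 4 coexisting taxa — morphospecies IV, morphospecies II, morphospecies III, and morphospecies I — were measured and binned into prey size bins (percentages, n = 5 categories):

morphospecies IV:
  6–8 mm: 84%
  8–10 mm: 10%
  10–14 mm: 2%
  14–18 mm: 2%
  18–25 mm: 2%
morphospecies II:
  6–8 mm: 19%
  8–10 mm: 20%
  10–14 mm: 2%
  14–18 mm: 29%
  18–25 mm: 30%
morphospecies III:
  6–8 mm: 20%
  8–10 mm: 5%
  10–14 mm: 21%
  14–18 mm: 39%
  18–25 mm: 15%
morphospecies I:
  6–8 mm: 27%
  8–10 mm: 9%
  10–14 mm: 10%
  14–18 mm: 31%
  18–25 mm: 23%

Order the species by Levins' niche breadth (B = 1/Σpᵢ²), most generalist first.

morphospecies I > morphospecies II > morphospecies III > morphospecies IV

Convert percentages to proportions (divide by 100).
Σp_IVᵢ² = 0.84² + 0.10² + 0.02² + 0.02² + 0.02² = 0.7056 + 0.0100 + 0.0004 + 0.0004 + 0.0004 = 0.7168
B_IV = 1 / 0.7168 = 1.3951
Σp_IIᵢ² = 0.19² + 0.20² + 0.02² + 0.29² + 0.30² = 0.0361 + 0.0400 + 0.0004 + 0.0841 + 0.0900 = 0.2506
B_II = 1 / 0.2506 = 3.9904
Σp_IIIᵢ² = 0.20² + 0.05² + 0.21² + 0.39² + 0.15² = 0.0400 + 0.0025 + 0.0441 + 0.1521 + 0.0225 = 0.2612
B_III = 1 / 0.2612 = 3.8285
Σp_Iᵢ² = 0.27² + 0.09² + 0.10² + 0.31² + 0.23² = 0.0729 + 0.0081 + 0.0100 + 0.0961 + 0.0529 = 0.2400
B_I = 1 / 0.2400 = 4.1667
Ranking by B (broadest → narrowest): morphospecies I (4.17) > morphospecies II (3.99) > morphospecies III (3.83) > morphospecies IV (1.40)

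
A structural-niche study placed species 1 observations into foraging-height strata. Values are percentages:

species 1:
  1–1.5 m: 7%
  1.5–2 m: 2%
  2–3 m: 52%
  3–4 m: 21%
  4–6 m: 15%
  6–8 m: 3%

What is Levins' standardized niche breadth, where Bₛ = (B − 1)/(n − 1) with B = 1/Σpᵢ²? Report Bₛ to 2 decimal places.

Convert percentages to proportions (divide by 100).
Σpᵢ² = 0.07² + 0.02² + 0.52² + 0.21² + 0.15² + 0.03² = 0.0049 + 0.0004 + 0.2704 + 0.0441 + 0.0225 + 0.0009 = 0.3432
B = 1 / 0.3432 = 2.9138
Bₛ = (B − 1)/(n − 1) = (2.9138 − 1)/(6 − 1) = 1.9138/5 = 0.3828

0.38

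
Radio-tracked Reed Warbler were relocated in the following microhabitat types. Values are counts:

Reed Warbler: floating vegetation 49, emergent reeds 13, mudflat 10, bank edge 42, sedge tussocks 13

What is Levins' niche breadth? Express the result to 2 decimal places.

3.50

Proportions for Reed Warbler (n=127): 49/127=0.3858, 13/127=0.1024, 10/127=0.0787, 42/127=0.3307, 13/127=0.1024
Σpᵢ² = 0.3858² + 0.1024² + 0.0787² + 0.3307² + 0.1024² = 0.148842 + 0.010486 + 0.006194 + 0.109362 + 0.010486 = 0.285370
B = 1 / 0.285370 = 3.5042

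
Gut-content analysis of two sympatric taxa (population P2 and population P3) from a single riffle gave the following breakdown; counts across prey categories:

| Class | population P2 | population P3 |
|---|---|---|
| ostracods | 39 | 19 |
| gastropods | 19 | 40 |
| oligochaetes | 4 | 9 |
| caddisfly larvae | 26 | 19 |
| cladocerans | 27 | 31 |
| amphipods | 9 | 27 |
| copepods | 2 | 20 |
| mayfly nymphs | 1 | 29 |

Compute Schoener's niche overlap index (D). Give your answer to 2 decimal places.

Proportions for population P2 (n=127): 39/127=0.3071, 19/127=0.1496, 4/127=0.0315, 26/127=0.2047, 27/127=0.2126, 9/127=0.0709, 2/127=0.0157, 1/127=0.0079
Proportions for population P3 (n=194): 19/194=0.0979, 40/194=0.2062, 9/194=0.0464, 19/194=0.0979, 31/194=0.1598, 27/194=0.1392, 20/194=0.1031, 29/194=0.1495
Σ|p₁ᵢ − p₂ᵢ| = 0.2092 + 0.0566 + 0.0149 + 0.1068 + 0.0528 + 0.0683 + 0.0874 + 0.1416 = 0.7376
D = 1 − ½ × 0.7376 = 1 − 0.36880 = 0.63120

0.63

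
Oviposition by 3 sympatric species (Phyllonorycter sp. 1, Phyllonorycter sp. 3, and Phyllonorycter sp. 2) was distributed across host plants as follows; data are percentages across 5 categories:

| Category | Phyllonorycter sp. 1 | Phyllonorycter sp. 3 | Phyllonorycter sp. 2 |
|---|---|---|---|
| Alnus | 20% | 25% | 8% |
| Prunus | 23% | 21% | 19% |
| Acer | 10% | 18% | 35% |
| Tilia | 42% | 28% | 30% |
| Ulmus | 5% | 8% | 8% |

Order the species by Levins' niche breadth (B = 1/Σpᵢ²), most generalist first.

Convert percentages to proportions (divide by 100).
Σp_1ᵢ² = 0.20² + 0.23² + 0.10² + 0.42² + 0.05² = 0.0400 + 0.0529 + 0.0100 + 0.1764 + 0.0025 = 0.2818
B_1 = 1 / 0.2818 = 3.5486
Σp_3ᵢ² = 0.25² + 0.21² + 0.18² + 0.28² + 0.08² = 0.0625 + 0.0441 + 0.0324 + 0.0784 + 0.0064 = 0.2238
B_3 = 1 / 0.2238 = 4.4683
Σp_2ᵢ² = 0.08² + 0.19² + 0.35² + 0.30² + 0.08² = 0.0064 + 0.0361 + 0.1225 + 0.0900 + 0.0064 = 0.2614
B_2 = 1 / 0.2614 = 3.8256
Ranking by B (broadest → narrowest): Phyllonorycter sp. 3 (4.47) > Phyllonorycter sp. 2 (3.83) > Phyllonorycter sp. 1 (3.55)

Phyllonorycter sp. 3 > Phyllonorycter sp. 2 > Phyllonorycter sp. 1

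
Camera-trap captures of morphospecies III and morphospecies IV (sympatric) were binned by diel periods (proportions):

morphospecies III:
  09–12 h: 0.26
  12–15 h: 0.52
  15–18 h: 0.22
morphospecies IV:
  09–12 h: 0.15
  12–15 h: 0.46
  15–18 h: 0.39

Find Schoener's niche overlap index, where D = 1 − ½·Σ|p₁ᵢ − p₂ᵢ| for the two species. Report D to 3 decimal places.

Σ|p₁ᵢ − p₂ᵢ| = 0.11 + 0.06 + 0.17 = 0.34
D = 1 − ½ × 0.34 = 1 − 0.170 = 0.83000

0.830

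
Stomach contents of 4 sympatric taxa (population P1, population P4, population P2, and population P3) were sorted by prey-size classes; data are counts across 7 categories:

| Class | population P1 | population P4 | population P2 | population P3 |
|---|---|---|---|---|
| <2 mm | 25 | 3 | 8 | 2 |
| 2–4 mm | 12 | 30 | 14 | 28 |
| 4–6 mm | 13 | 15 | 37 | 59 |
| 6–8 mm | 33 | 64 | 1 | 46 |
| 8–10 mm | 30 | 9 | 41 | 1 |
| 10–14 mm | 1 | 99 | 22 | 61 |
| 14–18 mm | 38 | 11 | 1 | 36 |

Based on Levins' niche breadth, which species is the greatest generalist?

Proportions for population P1 (n=152): 25/152=0.1645, 12/152=0.0789, 13/152=0.0855, 33/152=0.2171, 30/152=0.1974, 1/152=0.0066, 38/152=0.2500
Proportions for population P4 (n=231): 3/231=0.0130, 30/231=0.1299, 15/231=0.0649, 64/231=0.2771, 9/231=0.0390, 99/231=0.4286, 11/231=0.0476
Proportions for population P2 (n=124): 8/124=0.0645, 14/124=0.1129, 37/124=0.2984, 1/124=0.0081, 41/124=0.3306, 22/124=0.1774, 1/124=0.0081
Proportions for population P3 (n=233): 2/233=0.0086, 28/233=0.1202, 59/233=0.2532, 46/233=0.1974, 1/233=0.0043, 61/233=0.2618, 36/233=0.1545
Σp_P1ᵢ² = 0.1645² + 0.0789² + 0.0855² + 0.2171² + 0.1974² + 0.0066² + 0.2500² = 0.027060 + 0.006225 + 0.007310 + 0.047132 + 0.038967 + 0.000044 + 0.062500 = 0.189238
B_P1 = 1 / 0.189238 = 5.2844
Σp_P4ᵢ² = 0.0130² + 0.1299² + 0.0649² + 0.2771² + 0.0390² + 0.4286² + 0.0476² = 0.000169 + 0.016874 + 0.004212 + 0.076784 + 0.001521 + 0.183698 + 0.002266 = 0.285524
B_P4 = 1 / 0.285524 = 3.5023
Σp_P2ᵢ² = 0.0645² + 0.1129² + 0.2984² + 0.0081² + 0.3306² + 0.1774² + 0.0081² = 0.004160 + 0.012746 + 0.089043 + 0.000066 + 0.109296 + 0.031471 + 0.000066 = 0.246848
B_P2 = 1 / 0.246848 = 4.0511
Σp_P3ᵢ² = 0.0086² + 0.1202² + 0.2532² + 0.1974² + 0.0043² + 0.2618² + 0.1545² = 0.000074 + 0.014448 + 0.064110 + 0.038967 + 0.000018 + 0.068539 + 0.023870 = 0.210026
B_P3 = 1 / 0.210026 = 4.7613
Highest B → broadest niche (most generalist): population P1 (B = 5.28).

population P1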